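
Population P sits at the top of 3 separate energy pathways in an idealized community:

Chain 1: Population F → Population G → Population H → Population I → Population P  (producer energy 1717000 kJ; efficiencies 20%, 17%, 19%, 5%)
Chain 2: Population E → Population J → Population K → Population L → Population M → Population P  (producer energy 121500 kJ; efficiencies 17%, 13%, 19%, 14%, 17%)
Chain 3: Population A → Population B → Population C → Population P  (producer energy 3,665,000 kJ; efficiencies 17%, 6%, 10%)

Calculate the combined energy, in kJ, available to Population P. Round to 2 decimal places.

Chain 1: 1717000 × 0.2 × 0.17 × 0.19 × 0.05 = 554.591 kJ
Chain 2: 121500 × 0.17 × 0.13 × 0.19 × 0.14 × 0.17 = 12.1422483 kJ
Chain 3: 3665000 × 0.17 × 0.06 × 0.1 = 3738.3 kJ
Total at Population P: 554.591 + 12.1422483 + 3738.3 = 4305.0332483 kJ

4305.03 kJ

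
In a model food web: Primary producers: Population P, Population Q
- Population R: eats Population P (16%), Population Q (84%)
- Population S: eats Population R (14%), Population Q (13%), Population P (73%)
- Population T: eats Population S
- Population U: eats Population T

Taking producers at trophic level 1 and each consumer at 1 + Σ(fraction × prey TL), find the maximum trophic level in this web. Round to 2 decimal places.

4.14

Population R: 1 + (0.16×1 + 0.84×1) = 2
Population S: 1 + (0.14×2 + 0.13×1 + 0.73×1) = 2.14
Population T: 1 + 2.14 = 3.14
Population U: 1 + 3.14 = 4.14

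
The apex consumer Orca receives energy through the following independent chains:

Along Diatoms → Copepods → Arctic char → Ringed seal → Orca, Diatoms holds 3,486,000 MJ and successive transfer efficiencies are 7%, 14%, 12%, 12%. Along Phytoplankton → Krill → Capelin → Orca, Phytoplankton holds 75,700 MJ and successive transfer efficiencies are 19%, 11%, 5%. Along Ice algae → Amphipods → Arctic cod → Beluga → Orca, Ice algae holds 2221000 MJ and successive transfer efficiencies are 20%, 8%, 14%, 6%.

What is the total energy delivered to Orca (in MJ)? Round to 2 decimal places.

Via Diatoms: 3486000 × 0.07 × 0.14 × 0.12 × 0.12 = 491.94432 MJ
Via Phytoplankton: 75700 × 0.19 × 0.11 × 0.05 = 79.1065 MJ
Via Ice algae: 2221000 × 0.2 × 0.08 × 0.14 × 0.06 = 298.5024 MJ
Total at Orca: 491.94432 + 79.1065 + 298.5024 = 869.55322 MJ

869.55 MJ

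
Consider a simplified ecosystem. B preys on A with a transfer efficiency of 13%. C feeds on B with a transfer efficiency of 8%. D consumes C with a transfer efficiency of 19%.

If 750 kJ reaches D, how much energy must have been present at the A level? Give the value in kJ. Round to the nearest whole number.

379555 kJ

Cumulative transfer efficiency: 0.13 × 0.08 × 0.19 = 0.001976
A energy = 750 / 0.001976 = 379555 kJ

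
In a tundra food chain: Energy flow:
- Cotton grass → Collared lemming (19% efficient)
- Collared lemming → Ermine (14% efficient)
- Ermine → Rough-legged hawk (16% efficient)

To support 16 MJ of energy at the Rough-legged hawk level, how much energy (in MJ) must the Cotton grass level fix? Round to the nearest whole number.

3759 MJ

Cumulative transfer efficiency: 0.19 × 0.14 × 0.16 = 0.004256
Cotton grass energy = 16 / 0.004256 = 3759 MJ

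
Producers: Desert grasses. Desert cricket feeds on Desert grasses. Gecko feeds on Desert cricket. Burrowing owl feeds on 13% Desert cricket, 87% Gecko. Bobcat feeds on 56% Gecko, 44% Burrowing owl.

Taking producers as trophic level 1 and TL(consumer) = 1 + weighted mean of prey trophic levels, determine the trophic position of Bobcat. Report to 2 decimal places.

4.38

Desert cricket: 1 + 1 = 2
Gecko: 1 + 2 = 3
Burrowing owl: 1 + (0.13×2 + 0.87×3) = 3.87
Bobcat: 1 + (0.56×3 + 0.44×3.87) = 4.3828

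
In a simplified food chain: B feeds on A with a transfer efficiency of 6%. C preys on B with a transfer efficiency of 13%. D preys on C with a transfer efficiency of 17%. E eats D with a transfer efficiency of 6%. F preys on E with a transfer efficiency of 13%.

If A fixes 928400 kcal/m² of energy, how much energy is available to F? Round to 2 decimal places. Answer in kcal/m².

9.60 kcal/m²

B: 928400 × 0.06 = 55704 kcal/m²
C: 55704 × 0.13 = 7241.52 kcal/m²
D: 7241.52 × 0.17 = 1231.0584 kcal/m²
E: 1231.0584 × 0.06 = 73.863504 kcal/m²
F: 73.863504 × 0.13 = 9.60225552 kcal/m²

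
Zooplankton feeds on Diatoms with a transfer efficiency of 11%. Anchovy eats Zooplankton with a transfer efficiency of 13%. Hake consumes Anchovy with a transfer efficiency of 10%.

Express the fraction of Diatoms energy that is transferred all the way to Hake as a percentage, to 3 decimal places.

0.143%

Product of link efficiencies: 0.11 × 0.13 × 0.1 = 0.00143
As a percentage: 0.00143 × 100 = 0.143%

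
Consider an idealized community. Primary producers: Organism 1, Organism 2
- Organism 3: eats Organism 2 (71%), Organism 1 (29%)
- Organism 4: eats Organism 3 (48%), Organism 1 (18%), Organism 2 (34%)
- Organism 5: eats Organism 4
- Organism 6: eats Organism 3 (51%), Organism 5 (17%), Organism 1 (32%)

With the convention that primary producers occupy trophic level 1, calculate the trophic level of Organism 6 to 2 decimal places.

Organism 3: 1 + (0.71×1 + 0.29×1) = 2
Organism 4: 1 + (0.48×2 + 0.18×1 + 0.34×1) = 2.48
Organism 5: 1 + 2.48 = 3.48
Organism 6: 1 + (0.51×2 + 0.17×3.48 + 0.32×1) = 2.9316

2.93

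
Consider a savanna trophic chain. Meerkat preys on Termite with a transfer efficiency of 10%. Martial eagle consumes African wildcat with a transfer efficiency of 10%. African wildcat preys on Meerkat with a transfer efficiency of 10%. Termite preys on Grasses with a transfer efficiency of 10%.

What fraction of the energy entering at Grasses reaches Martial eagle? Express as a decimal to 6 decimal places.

Product of link efficiencies: 0.1 × 0.1 × 0.1 × 0.1 = 0.0001

0.000100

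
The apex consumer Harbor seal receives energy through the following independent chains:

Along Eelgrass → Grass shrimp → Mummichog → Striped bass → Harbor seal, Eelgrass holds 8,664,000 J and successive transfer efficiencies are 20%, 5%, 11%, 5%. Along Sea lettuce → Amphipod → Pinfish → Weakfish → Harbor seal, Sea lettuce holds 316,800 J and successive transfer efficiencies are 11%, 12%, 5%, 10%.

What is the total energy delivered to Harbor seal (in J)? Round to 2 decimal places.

Via Eelgrass: 8664000 × 0.2 × 0.05 × 0.11 × 0.05 = 476.52 J
Via Sea lettuce: 316800 × 0.11 × 0.12 × 0.05 × 0.1 = 20.9088 J
Total at Harbor seal: 476.52 + 20.9088 = 497.4288 J

497.43 J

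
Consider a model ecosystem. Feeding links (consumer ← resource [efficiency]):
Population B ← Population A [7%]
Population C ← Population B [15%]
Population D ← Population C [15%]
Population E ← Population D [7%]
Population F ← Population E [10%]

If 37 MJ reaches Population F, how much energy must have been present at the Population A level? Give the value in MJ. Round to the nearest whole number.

3356009 MJ

Cumulative transfer efficiency: 0.07 × 0.15 × 0.15 × 0.07 × 0.1 = 0.000011025
Population A energy = 37 / 0.000011025 = 3356009 MJ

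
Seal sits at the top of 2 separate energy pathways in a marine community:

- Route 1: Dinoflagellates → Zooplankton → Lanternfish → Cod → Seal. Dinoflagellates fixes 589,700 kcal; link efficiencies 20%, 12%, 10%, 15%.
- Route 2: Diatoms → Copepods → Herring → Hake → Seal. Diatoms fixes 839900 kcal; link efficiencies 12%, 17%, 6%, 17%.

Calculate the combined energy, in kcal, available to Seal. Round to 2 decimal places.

387.06 kcal

Route 1: 589700 × 0.2 × 0.12 × 0.1 × 0.15 = 212.292 kcal
Route 2: 839900 × 0.12 × 0.17 × 0.06 × 0.17 = 174.766392 kcal
Total at Seal: 212.292 + 174.766392 = 387.058392 kcal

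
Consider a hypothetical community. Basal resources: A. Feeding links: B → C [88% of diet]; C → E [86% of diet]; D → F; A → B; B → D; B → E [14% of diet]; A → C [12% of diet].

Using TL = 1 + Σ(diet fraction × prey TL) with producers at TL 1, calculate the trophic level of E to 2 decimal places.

3.76

B: 1 + 1 = 2
C: 1 + (0.12×1 + 0.88×2) = 2.88
D: 1 + 2 = 3
E: 1 + (0.14×2 + 0.86×2.88) = 3.7568
F: 1 + 3 = 4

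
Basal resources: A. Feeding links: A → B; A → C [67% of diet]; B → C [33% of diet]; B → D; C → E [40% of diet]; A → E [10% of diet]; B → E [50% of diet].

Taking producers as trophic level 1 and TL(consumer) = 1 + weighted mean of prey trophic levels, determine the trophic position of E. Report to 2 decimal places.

B: 1 + 1 = 2
C: 1 + (0.67×1 + 0.33×2) = 2.33
D: 1 + 2 = 3
E: 1 + (0.4×2.33 + 0.1×1 + 0.5×2) = 3.032

3.03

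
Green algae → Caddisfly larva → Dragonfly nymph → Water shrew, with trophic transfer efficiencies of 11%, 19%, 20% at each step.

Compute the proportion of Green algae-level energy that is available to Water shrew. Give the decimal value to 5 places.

0.00418

Product of link efficiencies: 0.11 × 0.19 × 0.2 = 0.00418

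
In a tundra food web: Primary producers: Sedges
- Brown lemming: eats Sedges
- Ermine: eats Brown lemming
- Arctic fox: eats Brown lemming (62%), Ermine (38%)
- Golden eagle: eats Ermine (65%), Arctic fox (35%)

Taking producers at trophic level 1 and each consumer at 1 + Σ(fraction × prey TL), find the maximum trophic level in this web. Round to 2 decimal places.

Brown lemming: 1 + 1 = 2
Ermine: 1 + 2 = 3
Arctic fox: 1 + (0.62×2 + 0.38×3) = 3.38
Golden eagle: 1 + (0.65×3 + 0.35×3.38) = 4.133

4.13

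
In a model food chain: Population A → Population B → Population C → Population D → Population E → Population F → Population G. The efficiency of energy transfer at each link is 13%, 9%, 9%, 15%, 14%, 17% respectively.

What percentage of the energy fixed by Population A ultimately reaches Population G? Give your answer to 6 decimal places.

0.000376%

Product of link efficiencies: 0.13 × 0.09 × 0.09 × 0.15 × 0.14 × 0.17 = 0.00000375921
As a percentage: 0.00000375921 × 100 = 0.000376%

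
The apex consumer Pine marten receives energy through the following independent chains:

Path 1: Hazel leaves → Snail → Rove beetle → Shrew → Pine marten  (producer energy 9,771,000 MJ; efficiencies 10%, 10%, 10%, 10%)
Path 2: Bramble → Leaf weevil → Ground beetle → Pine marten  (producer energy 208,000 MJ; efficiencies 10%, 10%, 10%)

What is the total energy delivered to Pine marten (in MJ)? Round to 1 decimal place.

Path 1: 9771000 × 0.1 × 0.1 × 0.1 × 0.1 = 977.1 MJ
Path 2: 208000 × 0.1 × 0.1 × 0.1 = 208 MJ
Total at Pine marten: 977.1 + 208 = 1185.1 MJ

1185.1 MJ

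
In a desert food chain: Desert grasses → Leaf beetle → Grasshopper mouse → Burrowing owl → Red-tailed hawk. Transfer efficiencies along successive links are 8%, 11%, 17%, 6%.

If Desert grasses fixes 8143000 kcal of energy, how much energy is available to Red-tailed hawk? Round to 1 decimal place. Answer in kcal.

730.9 kcal

Leaf beetle: 8143000 × 0.08 = 651440 kcal
Grasshopper mouse: 651440 × 0.11 = 71658.4 kcal
Burrowing owl: 71658.4 × 0.17 = 12181.928 kcal
Red-tailed hawk: 12181.928 × 0.06 = 730.91568 kcal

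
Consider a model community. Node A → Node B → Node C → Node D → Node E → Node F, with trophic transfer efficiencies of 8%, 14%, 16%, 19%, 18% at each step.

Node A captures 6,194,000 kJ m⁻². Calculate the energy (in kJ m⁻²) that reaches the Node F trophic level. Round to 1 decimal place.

379.6 kJ m⁻²

Node B: 6194000 × 0.08 = 495520 kJ m⁻²
Node C: 495520 × 0.14 = 69372.8 kJ m⁻²
Node D: 69372.8 × 0.16 = 11099.648 kJ m⁻²
Node E: 11099.648 × 0.19 = 2108.93312 kJ m⁻²
Node F: 2108.93312 × 0.18 = 379.6079616 kJ m⁻²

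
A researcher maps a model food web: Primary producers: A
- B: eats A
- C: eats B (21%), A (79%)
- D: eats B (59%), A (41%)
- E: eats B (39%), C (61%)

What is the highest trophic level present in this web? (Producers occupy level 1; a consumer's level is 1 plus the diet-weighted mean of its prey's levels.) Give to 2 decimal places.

3.13

B: 1 + 1 = 2
C: 1 + (0.21×2 + 0.79×1) = 2.21
D: 1 + (0.59×2 + 0.41×1) = 2.59
E: 1 + (0.39×2 + 0.61×2.21) = 3.1281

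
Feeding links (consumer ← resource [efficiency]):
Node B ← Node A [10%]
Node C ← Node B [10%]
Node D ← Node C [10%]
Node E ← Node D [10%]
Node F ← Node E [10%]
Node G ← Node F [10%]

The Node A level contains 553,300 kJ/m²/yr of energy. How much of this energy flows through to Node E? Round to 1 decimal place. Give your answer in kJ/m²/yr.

55.3 kJ/m²/yr

Node B: 553300 × 0.1 = 55330 kJ/m²/yr
Node C: 55330 × 0.1 = 5533 kJ/m²/yr
Node D: 5533 × 0.1 = 553.3 kJ/m²/yr
Node E: 553.3 × 0.1 = 55.33 kJ/m²/yr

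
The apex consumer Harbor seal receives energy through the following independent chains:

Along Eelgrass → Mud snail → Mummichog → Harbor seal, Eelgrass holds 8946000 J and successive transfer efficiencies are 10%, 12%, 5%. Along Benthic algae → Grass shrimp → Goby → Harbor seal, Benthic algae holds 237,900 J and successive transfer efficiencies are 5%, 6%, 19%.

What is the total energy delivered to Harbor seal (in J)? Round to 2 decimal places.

Via Eelgrass: 8946000 × 0.1 × 0.12 × 0.05 = 5367.6 J
Via Benthic algae: 237900 × 0.05 × 0.06 × 0.19 = 135.603 J
Total at Harbor seal: 5367.6 + 135.603 = 5503.203 J

5503.20 J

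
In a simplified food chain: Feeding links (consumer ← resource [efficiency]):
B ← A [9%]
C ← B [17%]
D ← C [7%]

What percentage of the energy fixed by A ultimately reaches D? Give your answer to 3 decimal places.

Product of link efficiencies: 0.09 × 0.17 × 0.07 = 0.001071
As a percentage: 0.001071 × 100 = 0.107%

0.107%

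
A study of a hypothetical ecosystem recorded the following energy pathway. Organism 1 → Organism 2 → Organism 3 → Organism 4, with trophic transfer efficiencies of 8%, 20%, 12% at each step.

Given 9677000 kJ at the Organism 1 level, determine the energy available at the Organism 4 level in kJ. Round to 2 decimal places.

Organism 2: 9677000 × 0.08 = 774160 kJ
Organism 3: 774160 × 0.2 = 154832 kJ
Organism 4: 154832 × 0.12 = 18579.84 kJ

18579.84 kJ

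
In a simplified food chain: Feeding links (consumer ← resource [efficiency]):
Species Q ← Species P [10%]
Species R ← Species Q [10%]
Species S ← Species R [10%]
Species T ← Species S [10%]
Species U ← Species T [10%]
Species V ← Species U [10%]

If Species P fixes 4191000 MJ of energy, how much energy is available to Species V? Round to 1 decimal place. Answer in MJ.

4.2 MJ

Species Q: 4191000 × 0.1 = 419100 MJ
Species R: 419100 × 0.1 = 41910 MJ
Species S: 41910 × 0.1 = 4191 MJ
Species T: 4191 × 0.1 = 419.1 MJ
Species U: 419.1 × 0.1 = 41.91 MJ
Species V: 41.91 × 0.1 = 4.191 MJ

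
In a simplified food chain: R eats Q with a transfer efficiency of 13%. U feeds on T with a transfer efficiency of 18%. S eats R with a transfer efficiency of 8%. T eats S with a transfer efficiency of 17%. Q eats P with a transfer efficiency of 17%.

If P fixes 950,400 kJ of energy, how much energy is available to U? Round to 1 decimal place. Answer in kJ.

Q: 950400 × 0.17 = 161568 kJ
R: 161568 × 0.13 = 21003.84 kJ
S: 21003.84 × 0.08 = 1680.3072 kJ
T: 1680.3072 × 0.17 = 285.652224 kJ
U: 285.652224 × 0.18 = 51.41740032 kJ

51.4 kJ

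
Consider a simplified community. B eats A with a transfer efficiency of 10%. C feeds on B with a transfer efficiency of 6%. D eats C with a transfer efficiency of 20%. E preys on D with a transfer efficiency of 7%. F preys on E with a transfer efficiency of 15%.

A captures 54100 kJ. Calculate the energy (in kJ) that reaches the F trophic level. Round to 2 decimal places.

0.68 kJ

B: 54100 × 0.1 = 5410 kJ
C: 5410 × 0.06 = 324.6 kJ
D: 324.6 × 0.2 = 64.92 kJ
E: 64.92 × 0.07 = 4.5444 kJ
F: 4.5444 × 0.15 = 0.68166 kJ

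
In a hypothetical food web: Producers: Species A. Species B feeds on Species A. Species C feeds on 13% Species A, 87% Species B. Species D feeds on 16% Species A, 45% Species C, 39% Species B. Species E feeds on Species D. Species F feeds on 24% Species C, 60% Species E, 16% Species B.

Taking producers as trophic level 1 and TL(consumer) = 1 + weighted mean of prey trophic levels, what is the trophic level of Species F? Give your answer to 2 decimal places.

4.55

Species B: 1 + 1 = 2
Species C: 1 + (0.13×1 + 0.87×2) = 2.87
Species D: 1 + (0.16×1 + 0.45×2.87 + 0.39×2) = 3.2315
Species E: 1 + 3.2315 = 4.2315
Species F: 1 + (0.24×2.87 + 0.6×4.2315 + 0.16×2) = 4.5477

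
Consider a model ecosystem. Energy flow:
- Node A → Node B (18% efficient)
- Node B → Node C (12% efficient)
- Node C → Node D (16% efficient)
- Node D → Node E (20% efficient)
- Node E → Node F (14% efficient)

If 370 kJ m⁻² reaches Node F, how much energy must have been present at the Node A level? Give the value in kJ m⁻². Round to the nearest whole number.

Cumulative transfer efficiency: 0.18 × 0.12 × 0.16 × 0.2 × 0.14 = 0.000096768
Node A energy = 370 / 0.000096768 = 3823578 kJ m⁻²

3823578 kJ m⁻²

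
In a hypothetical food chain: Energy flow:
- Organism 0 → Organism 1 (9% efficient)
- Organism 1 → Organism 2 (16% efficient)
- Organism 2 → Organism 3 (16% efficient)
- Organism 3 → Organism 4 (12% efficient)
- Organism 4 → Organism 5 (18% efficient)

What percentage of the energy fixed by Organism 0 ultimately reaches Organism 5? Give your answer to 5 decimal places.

Product of link efficiencies: 0.09 × 0.16 × 0.16 × 0.12 × 0.18 = 0.0000497664
As a percentage: 0.0000497664 × 100 = 0.00498%

0.00498%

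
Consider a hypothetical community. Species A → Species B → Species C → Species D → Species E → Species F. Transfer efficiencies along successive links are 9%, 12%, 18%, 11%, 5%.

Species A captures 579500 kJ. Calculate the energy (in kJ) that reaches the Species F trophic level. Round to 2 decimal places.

Species B: 579500 × 0.09 = 52155 kJ
Species C: 52155 × 0.12 = 6258.6 kJ
Species D: 6258.6 × 0.18 = 1126.548 kJ
Species E: 1126.548 × 0.11 = 123.92028 kJ
Species F: 123.92028 × 0.05 = 6.196014 kJ

6.20 kJ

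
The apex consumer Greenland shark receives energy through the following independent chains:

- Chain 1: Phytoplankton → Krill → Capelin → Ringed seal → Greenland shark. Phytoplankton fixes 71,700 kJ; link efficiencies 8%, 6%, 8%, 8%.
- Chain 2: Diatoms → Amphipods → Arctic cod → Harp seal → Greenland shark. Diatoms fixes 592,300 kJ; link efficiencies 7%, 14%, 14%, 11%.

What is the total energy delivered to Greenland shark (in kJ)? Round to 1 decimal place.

Chain 1: 71700 × 0.08 × 0.06 × 0.08 × 0.08 = 2.202624 kJ
Chain 2: 592300 × 0.07 × 0.14 × 0.14 × 0.11 = 89.389916 kJ
Total at Greenland shark: 2.202624 + 89.389916 = 91.59254 kJ

91.6 kJ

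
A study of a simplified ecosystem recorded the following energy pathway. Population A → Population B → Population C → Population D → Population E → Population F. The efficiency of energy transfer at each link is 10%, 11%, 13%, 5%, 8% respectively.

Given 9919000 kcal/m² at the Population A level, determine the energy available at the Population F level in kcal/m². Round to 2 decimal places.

Population B: 9919000 × 0.1 = 991900 kcal/m²
Population C: 991900 × 0.11 = 109109 kcal/m²
Population D: 109109 × 0.13 = 14184.17 kcal/m²
Population E: 14184.17 × 0.05 = 709.2085 kcal/m²
Population F: 709.2085 × 0.08 = 56.73668 kcal/m²

56.74 kcal/m²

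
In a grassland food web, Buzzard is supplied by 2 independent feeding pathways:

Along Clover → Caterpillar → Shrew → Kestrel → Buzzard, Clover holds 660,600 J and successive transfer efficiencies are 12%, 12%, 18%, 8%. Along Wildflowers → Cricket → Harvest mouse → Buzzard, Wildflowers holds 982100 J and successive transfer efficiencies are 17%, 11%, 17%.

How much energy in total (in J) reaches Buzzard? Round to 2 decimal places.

Via Clover: 660600 × 0.12 × 0.12 × 0.18 × 0.08 = 136.982016 J
Via Wildflowers: 982100 × 0.17 × 0.11 × 0.17 = 3122.0959 J
Total at Buzzard: 136.982016 + 3122.0959 = 3259.077916 J

3259.08 J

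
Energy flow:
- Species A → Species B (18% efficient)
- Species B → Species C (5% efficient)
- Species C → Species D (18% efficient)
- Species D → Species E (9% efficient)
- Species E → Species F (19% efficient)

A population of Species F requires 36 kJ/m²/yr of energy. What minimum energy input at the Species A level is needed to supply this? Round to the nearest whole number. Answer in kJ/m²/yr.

1299545 kJ/m²/yr

Cumulative transfer efficiency: 0.18 × 0.05 × 0.18 × 0.09 × 0.19 = 0.000027702
Species A energy = 36 / 0.000027702 = 1299545 kJ/m²/yr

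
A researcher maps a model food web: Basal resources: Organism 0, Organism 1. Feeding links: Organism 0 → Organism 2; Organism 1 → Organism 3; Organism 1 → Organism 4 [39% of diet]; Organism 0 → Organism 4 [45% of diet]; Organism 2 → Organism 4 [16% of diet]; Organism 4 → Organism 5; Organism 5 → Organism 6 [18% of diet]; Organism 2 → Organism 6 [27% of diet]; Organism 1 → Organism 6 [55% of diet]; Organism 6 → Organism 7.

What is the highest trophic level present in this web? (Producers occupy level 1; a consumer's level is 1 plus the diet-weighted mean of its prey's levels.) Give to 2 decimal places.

Organism 2: 1 + 1 = 2
Organism 3: 1 + 1 = 2
Organism 4: 1 + (0.39×1 + 0.45×1 + 0.16×2) = 2.16
Organism 5: 1 + 2.16 = 3.16
Organism 6: 1 + (0.18×3.16 + 0.27×2 + 0.55×1) = 2.6588
Organism 7: 1 + 2.6588 = 3.6588

3.66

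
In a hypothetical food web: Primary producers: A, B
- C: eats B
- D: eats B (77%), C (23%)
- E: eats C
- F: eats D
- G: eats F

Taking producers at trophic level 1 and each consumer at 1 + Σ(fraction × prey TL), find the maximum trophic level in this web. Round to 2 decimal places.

C: 1 + 1 = 2
D: 1 + (0.77×1 + 0.23×2) = 2.23
E: 1 + 2 = 3
F: 1 + 2.23 = 3.23
G: 1 + 3.23 = 4.23

4.23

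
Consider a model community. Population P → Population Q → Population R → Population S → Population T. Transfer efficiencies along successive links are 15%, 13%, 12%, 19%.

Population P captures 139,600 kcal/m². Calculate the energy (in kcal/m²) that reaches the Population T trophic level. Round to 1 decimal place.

62.1 kcal/m²

Population Q: 139600 × 0.15 = 20940 kcal/m²
Population R: 20940 × 0.13 = 2722.2 kcal/m²
Population S: 2722.2 × 0.12 = 326.664 kcal/m²
Population T: 326.664 × 0.19 = 62.06616 kcal/m²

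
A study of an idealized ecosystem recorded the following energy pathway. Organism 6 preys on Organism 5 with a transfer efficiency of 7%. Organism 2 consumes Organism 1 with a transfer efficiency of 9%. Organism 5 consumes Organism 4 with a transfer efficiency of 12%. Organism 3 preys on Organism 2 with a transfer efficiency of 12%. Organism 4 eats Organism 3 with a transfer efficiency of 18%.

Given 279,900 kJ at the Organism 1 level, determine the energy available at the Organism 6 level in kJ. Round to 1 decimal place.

4.6 kJ

Organism 2: 279900 × 0.09 = 25191 kJ
Organism 3: 25191 × 0.12 = 3022.92 kJ
Organism 4: 3022.92 × 0.18 = 544.1256 kJ
Organism 5: 544.1256 × 0.12 = 65.295072 kJ
Organism 6: 65.295072 × 0.07 = 4.57065504 kJ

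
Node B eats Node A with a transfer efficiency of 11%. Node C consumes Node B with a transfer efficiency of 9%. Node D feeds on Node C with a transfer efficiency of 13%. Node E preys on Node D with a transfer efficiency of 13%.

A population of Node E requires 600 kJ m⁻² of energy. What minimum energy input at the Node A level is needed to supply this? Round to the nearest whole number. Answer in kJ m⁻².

Cumulative transfer efficiency: 0.11 × 0.09 × 0.13 × 0.13 = 0.00016731
Node A energy = 600 / 0.00016731 = 3586157 kJ m⁻²

3586157 kJ m⁻²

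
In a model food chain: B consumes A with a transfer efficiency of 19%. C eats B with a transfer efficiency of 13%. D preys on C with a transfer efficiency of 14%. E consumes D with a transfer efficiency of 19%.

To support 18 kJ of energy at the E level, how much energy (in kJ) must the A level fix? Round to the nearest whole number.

Cumulative transfer efficiency: 0.19 × 0.13 × 0.14 × 0.19 = 0.00065702
A energy = 18 / 0.00065702 = 27396 kJ

27396 kJ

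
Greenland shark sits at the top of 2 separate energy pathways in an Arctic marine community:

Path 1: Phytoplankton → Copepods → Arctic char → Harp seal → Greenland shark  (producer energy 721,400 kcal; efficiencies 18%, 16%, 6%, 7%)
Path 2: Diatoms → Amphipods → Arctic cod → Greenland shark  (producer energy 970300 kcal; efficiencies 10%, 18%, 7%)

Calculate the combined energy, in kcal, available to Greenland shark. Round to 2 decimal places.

Path 1: 721400 × 0.18 × 0.16 × 0.06 × 0.07 = 87.260544 kcal
Path 2: 970300 × 0.1 × 0.18 × 0.07 = 1222.578 kcal
Total at Greenland shark: 87.260544 + 1222.578 = 1309.838544 kcal

1309.84 kcal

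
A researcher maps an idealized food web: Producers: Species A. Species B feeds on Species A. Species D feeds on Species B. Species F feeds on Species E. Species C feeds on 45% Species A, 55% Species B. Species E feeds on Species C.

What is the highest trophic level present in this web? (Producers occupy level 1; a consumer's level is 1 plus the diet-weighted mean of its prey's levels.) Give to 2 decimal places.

4.55

Species B: 1 + 1 = 2
Species C: 1 + (0.45×1 + 0.55×2) = 2.55
Species D: 1 + 2 = 3
Species E: 1 + 2.55 = 3.55
Species F: 1 + 3.55 = 4.55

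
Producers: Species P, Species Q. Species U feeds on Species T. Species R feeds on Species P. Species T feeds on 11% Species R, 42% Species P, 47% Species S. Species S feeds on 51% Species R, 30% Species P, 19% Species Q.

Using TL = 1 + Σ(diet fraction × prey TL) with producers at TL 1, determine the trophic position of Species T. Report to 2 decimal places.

2.82

Species R: 1 + 1 = 2
Species S: 1 + (0.51×2 + 0.3×1 + 0.19×1) = 2.51
Species T: 1 + (0.11×2 + 0.42×1 + 0.47×2.51) = 2.8197
Species U: 1 + 2.8197 = 3.8197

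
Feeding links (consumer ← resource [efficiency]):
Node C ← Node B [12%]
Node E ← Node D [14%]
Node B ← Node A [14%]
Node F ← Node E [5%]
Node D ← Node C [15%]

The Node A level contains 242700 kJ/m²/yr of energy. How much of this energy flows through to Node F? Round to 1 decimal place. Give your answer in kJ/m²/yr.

4.3 kJ/m²/yr

Node B: 242700 × 0.14 = 33978 kJ/m²/yr
Node C: 33978 × 0.12 = 4077.36 kJ/m²/yr
Node D: 4077.36 × 0.15 = 611.604 kJ/m²/yr
Node E: 611.604 × 0.14 = 85.62456 kJ/m²/yr
Node F: 85.62456 × 0.05 = 4.281228 kJ/m²/yr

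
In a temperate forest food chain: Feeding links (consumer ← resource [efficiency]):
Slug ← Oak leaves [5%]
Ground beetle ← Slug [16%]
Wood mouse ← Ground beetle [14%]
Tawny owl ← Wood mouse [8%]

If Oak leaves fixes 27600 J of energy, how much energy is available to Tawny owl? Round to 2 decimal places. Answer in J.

2.47 J

Slug: 27600 × 0.05 = 1380 J
Ground beetle: 1380 × 0.16 = 220.8 J
Wood mouse: 220.8 × 0.14 = 30.912 J
Tawny owl: 30.912 × 0.08 = 2.47296 J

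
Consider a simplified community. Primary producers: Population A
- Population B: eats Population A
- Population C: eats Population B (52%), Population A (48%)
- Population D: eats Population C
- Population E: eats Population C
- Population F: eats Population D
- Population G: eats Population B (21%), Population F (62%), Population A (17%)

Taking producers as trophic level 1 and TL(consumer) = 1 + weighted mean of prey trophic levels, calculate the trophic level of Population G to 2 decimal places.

Population B: 1 + 1 = 2
Population C: 1 + (0.52×2 + 0.48×1) = 2.52
Population D: 1 + 2.52 = 3.52
Population E: 1 + 2.52 = 3.52
Population F: 1 + 3.52 = 4.52
Population G: 1 + (0.21×2 + 0.62×4.52 + 0.17×1) = 4.3924

4.39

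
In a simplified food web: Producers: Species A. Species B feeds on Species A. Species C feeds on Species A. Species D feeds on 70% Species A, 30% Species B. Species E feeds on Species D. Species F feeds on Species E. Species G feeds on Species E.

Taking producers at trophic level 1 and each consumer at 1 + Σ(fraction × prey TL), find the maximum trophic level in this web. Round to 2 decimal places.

Species B: 1 + 1 = 2
Species C: 1 + 1 = 2
Species D: 1 + (0.7×1 + 0.3×2) = 2.3
Species E: 1 + 2.3 = 3.3
Species F: 1 + 3.3 = 4.3
Species G: 1 + 3.3 = 4.3

4.30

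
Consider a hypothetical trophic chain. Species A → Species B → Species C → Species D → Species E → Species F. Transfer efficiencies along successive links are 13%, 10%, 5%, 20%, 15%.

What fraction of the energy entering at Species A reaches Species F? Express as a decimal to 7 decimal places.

0.0000195

Product of link efficiencies: 0.13 × 0.1 × 0.05 × 0.2 × 0.15 = 0.0000195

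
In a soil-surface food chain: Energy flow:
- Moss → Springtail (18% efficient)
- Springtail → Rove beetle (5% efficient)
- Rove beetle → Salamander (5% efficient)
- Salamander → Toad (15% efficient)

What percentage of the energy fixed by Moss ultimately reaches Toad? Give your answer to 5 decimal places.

Product of link efficiencies: 0.18 × 0.05 × 0.05 × 0.15 = 0.0000675
As a percentage: 0.0000675 × 100 = 0.00675%

0.00675%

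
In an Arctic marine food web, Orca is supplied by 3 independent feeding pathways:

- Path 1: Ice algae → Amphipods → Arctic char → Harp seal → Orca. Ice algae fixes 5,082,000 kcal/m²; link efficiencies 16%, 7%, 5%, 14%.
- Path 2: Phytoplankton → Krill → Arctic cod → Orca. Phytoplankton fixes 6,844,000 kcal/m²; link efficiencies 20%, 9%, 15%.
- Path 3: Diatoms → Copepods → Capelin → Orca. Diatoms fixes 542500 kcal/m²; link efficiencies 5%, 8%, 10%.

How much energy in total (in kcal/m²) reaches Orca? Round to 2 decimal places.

Path 1: 5082000 × 0.16 × 0.07 × 0.05 × 0.14 = 398.4288 kcal/m²
Path 2: 6844000 × 0.2 × 0.09 × 0.15 = 18478.8 kcal/m²
Path 3: 542500 × 0.05 × 0.08 × 0.1 = 217 kcal/m²
Total at Orca: 398.4288 + 18478.8 + 217 = 19094.2288 kcal/m²

19094.23 kcal/m²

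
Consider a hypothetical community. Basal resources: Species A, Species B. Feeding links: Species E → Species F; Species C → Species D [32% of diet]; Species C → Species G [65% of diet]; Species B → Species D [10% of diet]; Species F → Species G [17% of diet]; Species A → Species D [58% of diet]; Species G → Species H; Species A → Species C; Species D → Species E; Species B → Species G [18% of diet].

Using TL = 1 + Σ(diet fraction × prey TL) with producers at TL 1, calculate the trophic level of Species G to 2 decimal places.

Species C: 1 + 1 = 2
Species D: 1 + (0.32×2 + 0.1×1 + 0.58×1) = 2.32
Species E: 1 + 2.32 = 3.32
Species F: 1 + 3.32 = 4.32
Species G: 1 + (0.17×4.32 + 0.18×1 + 0.65×2) = 3.2144
Species H: 1 + 3.2144 = 4.2144

3.21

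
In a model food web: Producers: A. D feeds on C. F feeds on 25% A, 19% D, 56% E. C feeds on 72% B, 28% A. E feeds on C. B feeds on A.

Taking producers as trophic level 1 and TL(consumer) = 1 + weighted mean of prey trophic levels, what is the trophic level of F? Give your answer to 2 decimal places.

B: 1 + 1 = 2
C: 1 + (0.72×2 + 0.28×1) = 2.72
D: 1 + 2.72 = 3.72
E: 1 + 2.72 = 3.72
F: 1 + (0.25×1 + 0.19×3.72 + 0.56×3.72) = 4.04

4.04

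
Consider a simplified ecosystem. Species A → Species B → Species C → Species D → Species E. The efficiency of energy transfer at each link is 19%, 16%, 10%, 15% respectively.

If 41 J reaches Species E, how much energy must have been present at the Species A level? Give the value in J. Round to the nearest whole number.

89912 J

Cumulative transfer efficiency: 0.19 × 0.16 × 0.1 × 0.15 = 0.000456
Species A energy = 41 / 0.000456 = 89912 J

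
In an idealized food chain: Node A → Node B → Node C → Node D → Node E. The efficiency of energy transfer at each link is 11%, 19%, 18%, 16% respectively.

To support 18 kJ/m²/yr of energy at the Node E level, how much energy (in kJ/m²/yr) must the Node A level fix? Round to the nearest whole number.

Cumulative transfer efficiency: 0.11 × 0.19 × 0.18 × 0.16 = 0.00060192
Node A energy = 18 / 0.00060192 = 29904 kJ/m²/yr

29904 kJ/m²/yr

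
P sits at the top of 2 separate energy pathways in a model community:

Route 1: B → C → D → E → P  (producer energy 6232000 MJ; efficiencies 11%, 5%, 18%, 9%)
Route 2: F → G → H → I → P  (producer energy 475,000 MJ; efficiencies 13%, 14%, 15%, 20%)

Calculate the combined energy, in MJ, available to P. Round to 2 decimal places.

814.62 MJ

Route 1: 6232000 × 0.11 × 0.05 × 0.18 × 0.09 = 555.2712 MJ
Route 2: 475000 × 0.13 × 0.14 × 0.15 × 0.2 = 259.35 MJ
Total at P: 555.2712 + 259.35 = 814.6212 MJ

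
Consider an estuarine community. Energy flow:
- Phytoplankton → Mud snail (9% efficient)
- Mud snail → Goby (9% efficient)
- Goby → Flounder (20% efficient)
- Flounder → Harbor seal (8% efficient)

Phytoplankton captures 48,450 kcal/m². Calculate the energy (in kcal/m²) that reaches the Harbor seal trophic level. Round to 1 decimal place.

Mud snail: 48450 × 0.09 = 4360.5 kcal/m²
Goby: 4360.5 × 0.09 = 392.445 kcal/m²
Flounder: 392.445 × 0.2 = 78.489 kcal/m²
Harbor seal: 78.489 × 0.08 = 6.27912 kcal/m²

6.3 kcal/m²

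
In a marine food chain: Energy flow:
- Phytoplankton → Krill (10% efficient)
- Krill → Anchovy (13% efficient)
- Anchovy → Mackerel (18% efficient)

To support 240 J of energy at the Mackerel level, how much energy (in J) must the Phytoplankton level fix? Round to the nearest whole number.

Cumulative transfer efficiency: 0.1 × 0.13 × 0.18 = 0.00234
Phytoplankton energy = 240 / 0.00234 = 102564 J

102564 J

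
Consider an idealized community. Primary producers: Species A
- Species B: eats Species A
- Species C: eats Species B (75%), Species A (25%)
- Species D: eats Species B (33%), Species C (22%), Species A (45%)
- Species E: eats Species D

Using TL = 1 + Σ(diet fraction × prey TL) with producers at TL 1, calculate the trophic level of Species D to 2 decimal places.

Species B: 1 + 1 = 2
Species C: 1 + (0.75×2 + 0.25×1) = 2.75
Species D: 1 + (0.33×2 + 0.22×2.75 + 0.45×1) = 2.715
Species E: 1 + 2.715 = 3.715

2.72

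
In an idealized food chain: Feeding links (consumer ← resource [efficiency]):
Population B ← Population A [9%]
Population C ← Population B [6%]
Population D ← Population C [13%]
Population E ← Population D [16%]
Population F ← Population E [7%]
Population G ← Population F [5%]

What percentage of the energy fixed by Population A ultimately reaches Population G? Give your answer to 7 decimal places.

Product of link efficiencies: 0.09 × 0.06 × 0.13 × 0.16 × 0.07 × 0.05 = 0.00000039312
As a percentage: 0.00000039312 × 100 = 0.0000393%

0.0000393%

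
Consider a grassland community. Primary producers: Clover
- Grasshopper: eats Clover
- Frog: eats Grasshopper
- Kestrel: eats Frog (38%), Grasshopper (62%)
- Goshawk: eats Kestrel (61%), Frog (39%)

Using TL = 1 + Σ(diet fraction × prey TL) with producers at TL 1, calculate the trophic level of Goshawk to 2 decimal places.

4.23

Grasshopper: 1 + 1 = 2
Frog: 1 + 2 = 3
Kestrel: 1 + (0.38×3 + 0.62×2) = 3.38
Goshawk: 1 + (0.61×3.38 + 0.39×3) = 4.2318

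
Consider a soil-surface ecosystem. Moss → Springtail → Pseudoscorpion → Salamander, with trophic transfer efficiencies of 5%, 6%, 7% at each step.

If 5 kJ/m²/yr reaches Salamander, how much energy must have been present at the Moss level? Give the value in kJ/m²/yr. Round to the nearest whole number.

23810 kJ/m²/yr

Cumulative transfer efficiency: 0.05 × 0.06 × 0.07 = 0.00021
Moss energy = 5 / 0.00021 = 23810 kJ/m²/yr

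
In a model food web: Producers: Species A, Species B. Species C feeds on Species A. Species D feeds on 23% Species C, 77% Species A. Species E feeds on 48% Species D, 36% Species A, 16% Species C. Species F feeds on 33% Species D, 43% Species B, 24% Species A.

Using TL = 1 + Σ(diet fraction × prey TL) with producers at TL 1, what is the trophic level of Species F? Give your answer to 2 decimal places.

2.41

Species C: 1 + 1 = 2
Species D: 1 + (0.23×2 + 0.77×1) = 2.23
Species E: 1 + (0.48×2.23 + 0.36×1 + 0.16×2) = 2.7504
Species F: 1 + (0.33×2.23 + 0.43×1 + 0.24×1) = 2.4059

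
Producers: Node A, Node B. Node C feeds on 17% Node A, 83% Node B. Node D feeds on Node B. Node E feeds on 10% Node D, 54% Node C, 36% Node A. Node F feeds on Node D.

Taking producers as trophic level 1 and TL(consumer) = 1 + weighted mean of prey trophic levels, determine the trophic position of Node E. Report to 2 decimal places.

Node C: 1 + (0.17×1 + 0.83×1) = 2
Node D: 1 + 1 = 2
Node E: 1 + (0.1×2 + 0.54×2 + 0.36×1) = 2.64
Node F: 1 + 2 = 3

2.64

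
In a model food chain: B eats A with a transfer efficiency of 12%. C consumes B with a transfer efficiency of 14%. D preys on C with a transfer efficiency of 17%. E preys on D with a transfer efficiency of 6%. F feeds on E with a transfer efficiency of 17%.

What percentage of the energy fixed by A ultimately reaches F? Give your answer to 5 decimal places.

Product of link efficiencies: 0.12 × 0.14 × 0.17 × 0.06 × 0.17 = 0.0000291312
As a percentage: 0.0000291312 × 100 = 0.00291%

0.00291%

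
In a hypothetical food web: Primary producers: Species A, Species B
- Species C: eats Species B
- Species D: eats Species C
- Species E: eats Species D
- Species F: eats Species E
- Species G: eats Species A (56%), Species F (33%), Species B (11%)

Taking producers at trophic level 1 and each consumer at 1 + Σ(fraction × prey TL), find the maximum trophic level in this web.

Species C: 1 + 1 = 2
Species D: 1 + 2 = 3
Species E: 1 + 3 = 4
Species F: 1 + 4 = 5
Species G: 1 + (0.56×1 + 0.33×5 + 0.11×1) = 3.32

5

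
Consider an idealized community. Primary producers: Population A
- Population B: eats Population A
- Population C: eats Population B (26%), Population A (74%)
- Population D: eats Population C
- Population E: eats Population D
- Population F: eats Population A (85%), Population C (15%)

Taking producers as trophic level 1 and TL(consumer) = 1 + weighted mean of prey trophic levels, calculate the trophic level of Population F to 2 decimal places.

2.19

Population B: 1 + 1 = 2
Population C: 1 + (0.26×2 + 0.74×1) = 2.26
Population D: 1 + 2.26 = 3.26
Population E: 1 + 3.26 = 4.26
Population F: 1 + (0.85×1 + 0.15×2.26) = 2.189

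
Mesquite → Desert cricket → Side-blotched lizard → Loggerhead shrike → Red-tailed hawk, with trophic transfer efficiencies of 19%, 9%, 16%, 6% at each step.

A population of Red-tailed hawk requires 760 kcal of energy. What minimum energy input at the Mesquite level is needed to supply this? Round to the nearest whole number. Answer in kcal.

Cumulative transfer efficiency: 0.19 × 0.09 × 0.16 × 0.06 = 0.00016416
Mesquite energy = 760 / 0.00016416 = 4629630 kcal

4629630 kcal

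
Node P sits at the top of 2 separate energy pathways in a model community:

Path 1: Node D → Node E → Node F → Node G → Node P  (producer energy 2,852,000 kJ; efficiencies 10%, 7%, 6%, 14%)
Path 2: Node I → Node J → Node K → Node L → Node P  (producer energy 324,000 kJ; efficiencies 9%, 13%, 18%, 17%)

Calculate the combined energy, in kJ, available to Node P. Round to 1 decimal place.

283.7 kJ

Path 1: 2852000 × 0.1 × 0.07 × 0.06 × 0.14 = 167.6976 kJ
Path 2: 324000 × 0.09 × 0.13 × 0.18 × 0.17 = 115.99848 kJ
Total at Node P: 167.6976 + 115.99848 = 283.69608 kJ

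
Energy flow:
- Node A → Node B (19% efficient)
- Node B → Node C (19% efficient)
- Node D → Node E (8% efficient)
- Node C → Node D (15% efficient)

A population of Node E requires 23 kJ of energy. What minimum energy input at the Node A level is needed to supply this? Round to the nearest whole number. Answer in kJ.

53093 kJ

Cumulative transfer efficiency: 0.19 × 0.19 × 0.15 × 0.08 = 0.0004332
Node A energy = 23 / 0.0004332 = 53093 kJ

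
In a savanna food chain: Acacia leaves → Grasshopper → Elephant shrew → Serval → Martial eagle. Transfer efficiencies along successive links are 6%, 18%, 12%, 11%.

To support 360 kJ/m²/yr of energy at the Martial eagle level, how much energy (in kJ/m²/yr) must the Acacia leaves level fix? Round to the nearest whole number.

2525253 kJ/m²/yr

Cumulative transfer efficiency: 0.06 × 0.18 × 0.12 × 0.11 = 0.00014256
Acacia leaves energy = 360 / 0.00014256 = 2525253 kJ/m²/yr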